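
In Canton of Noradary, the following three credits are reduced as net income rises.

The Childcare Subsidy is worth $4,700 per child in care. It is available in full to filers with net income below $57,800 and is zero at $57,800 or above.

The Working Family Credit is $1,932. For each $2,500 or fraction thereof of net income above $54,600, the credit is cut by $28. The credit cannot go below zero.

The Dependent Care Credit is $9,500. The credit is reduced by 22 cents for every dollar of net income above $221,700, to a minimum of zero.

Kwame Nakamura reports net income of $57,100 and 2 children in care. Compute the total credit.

$20,804

Childcare Subsidy: base = 2 × $4,700 = $9,400. $57,100 is below the $57,800 cutoff, so the full $9,400 applies.
Working Family Credit: income exceeds $54,600 by $2,500, which is 1 full-or-partial $2,500 increment; reduction = 1 × $28 = $28, leaving $1,904.
Dependent Care Credit: $57,100 is at or below the $221,700 threshold, so the full $9,500 applies.
Total: $9,400 + $1,904 + $9,500 = $20,804.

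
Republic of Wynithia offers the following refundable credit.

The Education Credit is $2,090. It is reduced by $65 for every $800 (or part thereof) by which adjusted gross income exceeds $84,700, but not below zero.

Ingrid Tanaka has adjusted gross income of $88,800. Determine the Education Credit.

$1,700

Education Credit: income exceeds $84,700 by $4,100, which is 6 full-or-partial $800 increments; reduction = 6 × $65 = $390, leaving $1,700.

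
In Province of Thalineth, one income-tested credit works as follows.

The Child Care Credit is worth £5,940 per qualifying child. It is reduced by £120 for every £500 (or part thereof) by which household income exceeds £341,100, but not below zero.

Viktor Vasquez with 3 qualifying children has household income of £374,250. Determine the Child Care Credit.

Child Care Credit: base = 3 × £5,940 = £17,820. income exceeds £341,100 by £33,150, which is 67 full-or-partial £500 increments; reduction = 67 × £120 = £8,040, leaving £9,780.

£9,780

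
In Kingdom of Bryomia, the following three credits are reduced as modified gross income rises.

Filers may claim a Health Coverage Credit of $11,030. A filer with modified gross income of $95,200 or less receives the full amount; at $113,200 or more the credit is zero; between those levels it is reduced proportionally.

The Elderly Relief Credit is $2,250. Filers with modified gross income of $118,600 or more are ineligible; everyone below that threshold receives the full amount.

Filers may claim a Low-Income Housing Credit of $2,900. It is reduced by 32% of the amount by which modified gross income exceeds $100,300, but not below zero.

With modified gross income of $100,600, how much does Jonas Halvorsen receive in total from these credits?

$12,775

Health Coverage Credit: $100,600 is $5,400 into a $18,000 phase-out range, leaving 12,600/18,000 of the credit: $11,030 × 12,600/18,000 = $7,721.
Elderly Relief Credit: $100,600 is below the $118,600 cutoff, so the full $2,250 applies.
Low-Income Housing Credit: 32% of the $300 excess over $100,300 is $96; credit = $2,900 − $96 = $2,804.
Total: $7,721 + $2,250 + $2,804 = $12,775.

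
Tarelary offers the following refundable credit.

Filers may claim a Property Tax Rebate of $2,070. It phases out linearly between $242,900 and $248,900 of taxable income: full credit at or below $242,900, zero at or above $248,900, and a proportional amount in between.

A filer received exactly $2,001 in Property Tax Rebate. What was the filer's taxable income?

$2,001 is 2,001/2,070 of the full $2,070, so 69/2,070 of the $6,000 range has been used: income = $242,900 + $6,000 × 69/2,070 = $243,100.

$243,100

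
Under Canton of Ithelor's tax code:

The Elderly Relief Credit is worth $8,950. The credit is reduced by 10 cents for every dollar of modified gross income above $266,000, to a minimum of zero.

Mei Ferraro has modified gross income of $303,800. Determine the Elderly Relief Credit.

Elderly Relief Credit: 10% of the $37,800 excess over $266,000 is $3,780; credit = $8,950 − $3,780 = $5,170.

$5,170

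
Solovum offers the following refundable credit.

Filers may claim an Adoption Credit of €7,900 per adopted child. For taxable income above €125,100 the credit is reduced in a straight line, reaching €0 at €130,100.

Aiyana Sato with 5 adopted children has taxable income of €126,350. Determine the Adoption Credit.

Adoption Credit: base = 5 × €7,900 = €39,500. €126,350 is €1,250 into a €5,000 phase-out range, leaving 3,750/5,000 of the credit: €39,500 × 3,750/5,000 = €29,625.

€29,625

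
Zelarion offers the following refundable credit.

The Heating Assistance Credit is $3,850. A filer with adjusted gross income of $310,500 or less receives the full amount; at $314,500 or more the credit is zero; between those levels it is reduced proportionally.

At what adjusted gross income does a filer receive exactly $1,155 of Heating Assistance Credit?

$313,300

$1,155 is 1,155/3,850 of the full $3,850, so 2,695/3,850 of the $4,000 range has been used: income = $310,500 + $4,000 × 2,695/3,850 = $313,300.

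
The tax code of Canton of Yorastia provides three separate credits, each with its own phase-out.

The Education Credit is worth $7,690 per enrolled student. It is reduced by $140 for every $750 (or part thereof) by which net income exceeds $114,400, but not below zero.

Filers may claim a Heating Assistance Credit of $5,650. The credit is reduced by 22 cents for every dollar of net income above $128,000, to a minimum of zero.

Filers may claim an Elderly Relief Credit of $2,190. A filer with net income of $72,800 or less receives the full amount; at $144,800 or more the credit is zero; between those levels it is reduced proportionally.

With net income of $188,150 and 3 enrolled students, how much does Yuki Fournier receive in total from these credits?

Education Credit: base = 3 × $7,690 = $23,070. income exceeds $114,400 by $73,750, which is 99 full-or-partial $750 increments; reduction = 99 × $140 = $13,860, leaving $9,210.
Heating Assistance Credit: 22% of the $60,150 excess over $128,000 is $13,233 ≥ base, so the credit is $0.
Elderly Relief Credit: $188,150 is at or above $144,800, so the credit is $0.
Total: $9,210 + $0 + $0 = $9,210.

$9,210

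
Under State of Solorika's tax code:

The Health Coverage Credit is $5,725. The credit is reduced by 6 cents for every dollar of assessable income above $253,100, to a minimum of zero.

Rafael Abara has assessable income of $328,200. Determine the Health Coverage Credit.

$1,219

Health Coverage Credit: 6% of the $75,100 excess over $253,100 is $4,506; credit = $5,725 − $4,506 = $1,219.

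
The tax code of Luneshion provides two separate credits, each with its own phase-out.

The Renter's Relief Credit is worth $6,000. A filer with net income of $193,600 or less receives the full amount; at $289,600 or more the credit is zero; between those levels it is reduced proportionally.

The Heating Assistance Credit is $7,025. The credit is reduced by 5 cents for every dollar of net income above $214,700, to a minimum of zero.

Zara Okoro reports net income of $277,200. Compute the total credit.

$4,675

Renter's Relief Credit: $277,200 is $83,600 into a $96,000 phase-out range, leaving 12,400/96,000 of the credit: $6,000 × 12,400/96,000 = $775.
Heating Assistance Credit: 5% of the $62,500 excess over $214,700 is $3,125; credit = $7,025 − $3,125 = $3,900.
Total: $775 + $3,900 = $4,675.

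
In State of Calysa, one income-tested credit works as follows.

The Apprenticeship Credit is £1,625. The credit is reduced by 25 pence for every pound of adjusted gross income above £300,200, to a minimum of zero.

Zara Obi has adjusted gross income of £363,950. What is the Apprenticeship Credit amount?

£0

Apprenticeship Credit: 25% of the £63,750 excess over £300,200 is £15,937.50 ≥ base, so the credit is £0.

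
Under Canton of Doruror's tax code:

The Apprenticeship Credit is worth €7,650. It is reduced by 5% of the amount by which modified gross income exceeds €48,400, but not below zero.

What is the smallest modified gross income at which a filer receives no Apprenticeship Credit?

€201,400

The credit falls by 5% of each euro above €48,400, so it reaches zero when the excess is €7,650 / 5% = €153,000: income = €48,400 + €153,000 = €201,400.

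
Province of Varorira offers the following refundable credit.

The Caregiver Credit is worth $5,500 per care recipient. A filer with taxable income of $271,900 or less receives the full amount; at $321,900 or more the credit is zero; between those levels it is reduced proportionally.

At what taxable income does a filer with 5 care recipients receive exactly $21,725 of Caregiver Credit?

Full credit = 5 × $5,500 = $27,500.
$21,725 is 21,725/27,500 of the full $27,500, so 5,775/27,500 of the $50,000 range has been used: income = $271,900 + $50,000 × 5,775/27,500 = $282,400.

$282,400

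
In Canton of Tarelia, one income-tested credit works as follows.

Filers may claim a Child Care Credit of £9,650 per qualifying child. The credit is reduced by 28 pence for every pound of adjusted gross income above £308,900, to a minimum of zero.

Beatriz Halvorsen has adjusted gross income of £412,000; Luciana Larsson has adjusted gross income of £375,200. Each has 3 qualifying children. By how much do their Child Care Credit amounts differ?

£10,304

Beatriz (£412,000): Child Care Credit: base = 3 × £9,650 = £28,950. 28% of the £103,100 excess over £308,900 is £28,868; credit = £28,950 − £28,868 = £82.
Luciana (£375,200): Child Care Credit: base = 3 × £9,650 = £28,950. 28% of the £66,300 excess over £308,900 is £18,564; credit = £28,950 − £18,564 = £10,386.
Difference: |£82 − £10,386| = £10,304.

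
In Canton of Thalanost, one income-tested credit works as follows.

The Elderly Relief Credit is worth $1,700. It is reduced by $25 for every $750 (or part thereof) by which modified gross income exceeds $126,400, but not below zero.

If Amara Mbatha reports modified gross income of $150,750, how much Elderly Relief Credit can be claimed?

Elderly Relief Credit: income exceeds $126,400 by $24,350, which is 33 full-or-partial $750 increments; reduction = 33 × $25 = $825, leaving $875.

$875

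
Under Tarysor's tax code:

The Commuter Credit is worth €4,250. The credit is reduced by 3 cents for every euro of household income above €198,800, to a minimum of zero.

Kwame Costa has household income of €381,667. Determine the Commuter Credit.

€0

Commuter Credit: 3% of the €182,867 excess over €198,800 is €5,486.01 ≥ base, so the credit is €0.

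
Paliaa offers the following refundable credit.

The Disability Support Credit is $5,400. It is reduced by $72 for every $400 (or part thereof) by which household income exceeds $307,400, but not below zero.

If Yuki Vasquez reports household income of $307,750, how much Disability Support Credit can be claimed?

$5,328

Disability Support Credit: income exceeds $307,400 by $350, which is 1 full-or-partial $400 increment; reduction = 1 × $72 = $72, leaving $5,328.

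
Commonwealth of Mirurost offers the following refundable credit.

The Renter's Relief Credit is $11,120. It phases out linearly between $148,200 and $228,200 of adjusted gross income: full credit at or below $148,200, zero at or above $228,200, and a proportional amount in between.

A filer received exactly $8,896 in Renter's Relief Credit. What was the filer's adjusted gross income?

$164,200

$8,896 is 8,896/11,120 of the full $11,120, so 2,224/11,120 of the $80,000 range has been used: income = $148,200 + $80,000 × 2,224/11,120 = $164,200.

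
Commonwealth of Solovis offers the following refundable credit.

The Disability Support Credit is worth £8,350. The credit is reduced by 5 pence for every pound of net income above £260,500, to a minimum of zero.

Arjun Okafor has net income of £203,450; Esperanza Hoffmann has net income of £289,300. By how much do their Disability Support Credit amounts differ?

£1,440

Arjun (£203,450): Disability Support Credit: £203,450 is at or below the £260,500 threshold, so the full £8,350 applies.
Esperanza (£289,300): Disability Support Credit: 5% of the £28,800 excess over £260,500 is £1,440; credit = £8,350 − £1,440 = £6,910.
Difference: |£8,350 − £6,910| = £1,440.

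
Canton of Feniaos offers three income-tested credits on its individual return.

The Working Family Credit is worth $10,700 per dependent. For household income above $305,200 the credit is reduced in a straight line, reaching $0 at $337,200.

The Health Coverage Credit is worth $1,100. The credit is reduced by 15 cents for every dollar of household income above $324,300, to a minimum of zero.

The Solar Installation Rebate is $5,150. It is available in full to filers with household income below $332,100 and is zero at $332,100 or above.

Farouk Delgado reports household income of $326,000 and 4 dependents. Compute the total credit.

$20,975

Working Family Credit: base = 4 × $10,700 = $42,800. $326,000 is $20,800 into a $32,000 phase-out range, leaving 11,200/32,000 of the credit: $42,800 × 11,200/32,000 = $14,980.
Health Coverage Credit: 15% of the $1,700 excess over $324,300 is $255; credit = $1,100 − $255 = $845.
Solar Installation Rebate: $326,000 is below the $332,100 cutoff, so the full $5,150 applies.
Total: $14,980 + $845 + $5,150 = $20,975.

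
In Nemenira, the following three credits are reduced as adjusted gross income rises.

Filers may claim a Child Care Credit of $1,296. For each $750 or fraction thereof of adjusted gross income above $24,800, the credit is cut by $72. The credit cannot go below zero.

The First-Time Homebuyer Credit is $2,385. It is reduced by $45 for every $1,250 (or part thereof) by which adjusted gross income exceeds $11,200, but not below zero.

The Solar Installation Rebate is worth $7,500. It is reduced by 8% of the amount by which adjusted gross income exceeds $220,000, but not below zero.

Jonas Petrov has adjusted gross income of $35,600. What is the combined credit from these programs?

$9,201

Child Care Credit: income exceeds $24,800 by $10,800, which is 15 full-or-partial $750 increments; reduction = 15 × $72 = $1,080, leaving $216.
First-Time Homebuyer Credit: income exceeds $11,200 by $24,400, which is 20 full-or-partial $1,250 increments; reduction = 20 × $45 = $900, leaving $1,485.
Solar Installation Rebate: $35,600 is at or below the $220,000 threshold, so the full $7,500 applies.
Total: $216 + $1,485 + $7,500 = $9,201.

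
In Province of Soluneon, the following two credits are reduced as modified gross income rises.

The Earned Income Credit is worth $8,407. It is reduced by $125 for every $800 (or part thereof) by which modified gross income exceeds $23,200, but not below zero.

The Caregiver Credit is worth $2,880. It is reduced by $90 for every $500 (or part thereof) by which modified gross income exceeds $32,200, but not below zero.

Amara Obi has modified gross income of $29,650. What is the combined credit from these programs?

$10,162

Earned Income Credit: income exceeds $23,200 by $6,450, which is 9 full-or-partial $800 increments; reduction = 9 × $125 = $1,125, leaving $7,282.
Caregiver Credit: $29,650 is at or below the $32,200 threshold, so the full $2,880 applies.
Total: $7,282 + $2,880 = $10,162.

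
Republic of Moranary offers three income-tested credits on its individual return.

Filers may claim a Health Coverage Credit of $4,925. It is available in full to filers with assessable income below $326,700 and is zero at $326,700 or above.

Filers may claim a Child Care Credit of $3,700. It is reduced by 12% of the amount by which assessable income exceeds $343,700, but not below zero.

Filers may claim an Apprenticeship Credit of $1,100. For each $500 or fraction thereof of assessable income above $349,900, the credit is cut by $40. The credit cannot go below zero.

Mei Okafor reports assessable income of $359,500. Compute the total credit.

Health Coverage Credit: $359,500 meets or exceeds the $326,700 cutoff, so the credit is $0.
Child Care Credit: 12% of the $15,800 excess over $343,700 is $1,896; credit = $3,700 − $1,896 = $1,804.
Apprenticeship Credit: income exceeds $349,900 by $9,600, which is 20 full-or-partial $500 increments; reduction = 20 × $40 = $800, leaving $300.
Total: $0 + $1,804 + $300 = $2,104.

$2,104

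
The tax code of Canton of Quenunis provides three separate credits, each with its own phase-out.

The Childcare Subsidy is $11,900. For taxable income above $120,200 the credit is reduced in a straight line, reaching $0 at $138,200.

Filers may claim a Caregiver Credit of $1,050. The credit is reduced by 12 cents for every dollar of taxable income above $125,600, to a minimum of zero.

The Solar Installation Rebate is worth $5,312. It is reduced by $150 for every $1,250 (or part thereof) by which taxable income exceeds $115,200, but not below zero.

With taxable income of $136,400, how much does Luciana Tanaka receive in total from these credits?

$3,952

Childcare Subsidy: $136,400 is $16,200 into a $18,000 phase-out range, leaving 1,800/18,000 of the credit: $11,900 × 1,800/18,000 = $1,190.
Caregiver Credit: 12% of the $10,800 excess over $125,600 is $1,296 ≥ base, so the credit is $0.
Solar Installation Rebate: income exceeds $115,200 by $21,200, which is 17 full-or-partial $1,250 increments; reduction = 17 × $150 = $2,550, leaving $2,762.
Total: $1,190 + $0 + $2,762 = $3,952.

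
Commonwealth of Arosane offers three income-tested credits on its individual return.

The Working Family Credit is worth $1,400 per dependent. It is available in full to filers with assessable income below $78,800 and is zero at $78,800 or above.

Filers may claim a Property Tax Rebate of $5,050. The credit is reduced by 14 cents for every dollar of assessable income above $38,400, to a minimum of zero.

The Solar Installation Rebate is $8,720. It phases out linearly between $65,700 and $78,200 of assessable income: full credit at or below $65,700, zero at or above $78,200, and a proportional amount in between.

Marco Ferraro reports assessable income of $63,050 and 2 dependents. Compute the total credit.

$13,119

Working Family Credit: base = 2 × $1,400 = $2,800. $63,050 is below the $78,800 cutoff, so the full $2,800 applies.
Property Tax Rebate: 14% of the $24,650 excess over $38,400 is $3,451; credit = $5,050 − $3,451 = $1,599.
Solar Installation Rebate: $63,050 is at or below the $65,700 threshold, so the full $8,720 applies.
Total: $2,800 + $1,599 + $8,720 = $13,119.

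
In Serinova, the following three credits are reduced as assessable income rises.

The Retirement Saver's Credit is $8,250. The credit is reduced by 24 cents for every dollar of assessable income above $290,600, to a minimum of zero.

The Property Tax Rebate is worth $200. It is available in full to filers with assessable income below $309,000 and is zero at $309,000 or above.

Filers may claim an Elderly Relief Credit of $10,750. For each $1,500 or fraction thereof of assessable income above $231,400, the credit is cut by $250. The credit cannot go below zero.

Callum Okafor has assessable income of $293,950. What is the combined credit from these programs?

$7,896

Retirement Saver's Credit: 24% of the $3,350 excess over $290,600 is $804; credit = $8,250 − $804 = $7,446.
Property Tax Rebate: $293,950 is below the $309,000 cutoff, so the full $200 applies.
Elderly Relief Credit: income exceeds $231,400 by $62,550, which is 42 full-or-partial $1,500 increments; reduction = 42 × $250 = $10,500, leaving $250.
Total: $7,446 + $200 + $250 = $7,896.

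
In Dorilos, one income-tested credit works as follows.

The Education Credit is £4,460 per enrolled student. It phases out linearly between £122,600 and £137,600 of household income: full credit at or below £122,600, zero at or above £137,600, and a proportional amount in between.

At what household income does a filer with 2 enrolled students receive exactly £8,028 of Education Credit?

Full credit = 2 × £4,460 = £8,920.
£8,028 is 8,028/8,920 of the full £8,920, so 892/8,920 of the £15,000 range has been used: income = £122,600 + £15,000 × 892/8,920 = £124,100.

£124,100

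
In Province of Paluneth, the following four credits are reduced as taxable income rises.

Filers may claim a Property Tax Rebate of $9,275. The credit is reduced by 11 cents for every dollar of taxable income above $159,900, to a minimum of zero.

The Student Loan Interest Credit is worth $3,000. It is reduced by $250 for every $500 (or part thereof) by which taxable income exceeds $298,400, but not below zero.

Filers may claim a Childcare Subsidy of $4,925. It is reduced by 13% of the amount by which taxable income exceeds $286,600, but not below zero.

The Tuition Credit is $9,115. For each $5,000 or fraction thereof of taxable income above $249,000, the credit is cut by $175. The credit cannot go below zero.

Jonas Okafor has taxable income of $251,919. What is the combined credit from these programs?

Property Tax Rebate: 11% of the $92,019 excess over $159,900 is $10,122.09 ≥ base, so the credit is $0.
Student Loan Interest Credit: $251,919 is at or below the $298,400 threshold, so the full $3,000 applies.
Childcare Subsidy: $251,919 is at or below the $286,600 threshold, so the full $4,925 applies.
Tuition Credit: income exceeds $249,000 by $2,919, which is 1 full-or-partial $5,000 increment; reduction = 1 × $175 = $175, leaving $8,940.
Total: $0 + $3,000 + $4,925 + $8,940 = $16,865.

$16,865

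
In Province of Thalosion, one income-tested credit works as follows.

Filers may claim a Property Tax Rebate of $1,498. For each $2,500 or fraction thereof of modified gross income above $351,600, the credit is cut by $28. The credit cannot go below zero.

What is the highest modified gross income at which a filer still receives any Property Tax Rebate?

$484,100

After 53 increments the reduction is 53 × $28 = $1,484, leaving $14; one more increment wipes it out. Increment 53 ends at excess 53 × $2,500 = $132,500, so the highest qualifying income is $351,600 + $132,500 = $484,100.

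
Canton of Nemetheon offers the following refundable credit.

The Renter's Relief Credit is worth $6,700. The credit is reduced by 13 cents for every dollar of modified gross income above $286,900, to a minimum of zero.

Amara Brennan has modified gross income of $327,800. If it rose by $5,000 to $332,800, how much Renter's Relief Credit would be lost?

At $327,800 — 13% of the $40,900 excess over $286,900 is $5,317; credit = $6,700 − $5,317 = $1,383.
At $332,800 — 13% of the $45,900 excess over $286,900 is $5,967; credit = $6,700 − $5,967 = $733.
Lost: $1,383 − $733 = $650.

$650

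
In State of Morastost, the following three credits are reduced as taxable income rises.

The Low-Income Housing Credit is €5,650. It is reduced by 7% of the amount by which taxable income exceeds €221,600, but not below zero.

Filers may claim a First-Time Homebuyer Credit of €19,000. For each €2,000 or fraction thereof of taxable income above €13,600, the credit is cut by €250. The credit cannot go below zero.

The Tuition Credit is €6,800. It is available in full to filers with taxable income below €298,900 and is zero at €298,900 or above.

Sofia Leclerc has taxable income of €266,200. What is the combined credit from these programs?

Low-Income Housing Credit: 7% of the €44,600 excess over €221,600 is €3,122; credit = €5,650 − €3,122 = €2,528.
First-Time Homebuyer Credit: income exceeds €13,600 by €252,600 → 127 increments × €250 = €31,750 ≥ base, so the credit is €0.
Tuition Credit: €266,200 is below the €298,900 cutoff, so the full €6,800 applies.
Total: €2,528 + €0 + €6,800 = €9,328.

€9,328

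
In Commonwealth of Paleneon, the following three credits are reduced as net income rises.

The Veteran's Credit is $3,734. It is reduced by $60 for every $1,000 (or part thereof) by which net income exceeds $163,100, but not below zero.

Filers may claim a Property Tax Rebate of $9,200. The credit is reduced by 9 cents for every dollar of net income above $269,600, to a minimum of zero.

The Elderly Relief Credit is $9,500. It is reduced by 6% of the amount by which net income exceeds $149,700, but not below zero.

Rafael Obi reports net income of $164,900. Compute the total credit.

$21,402

Veteran's Credit: income exceeds $163,100 by $1,800, which is 2 full-or-partial $1,000 increments; reduction = 2 × $60 = $120, leaving $3,614.
Property Tax Rebate: $164,900 is at or below the $269,600 threshold, so the full $9,200 applies.
Elderly Relief Credit: 6% of the $15,200 excess over $149,700 is $912; credit = $9,500 − $912 = $8,588.
Total: $3,614 + $9,200 + $8,588 = $21,402.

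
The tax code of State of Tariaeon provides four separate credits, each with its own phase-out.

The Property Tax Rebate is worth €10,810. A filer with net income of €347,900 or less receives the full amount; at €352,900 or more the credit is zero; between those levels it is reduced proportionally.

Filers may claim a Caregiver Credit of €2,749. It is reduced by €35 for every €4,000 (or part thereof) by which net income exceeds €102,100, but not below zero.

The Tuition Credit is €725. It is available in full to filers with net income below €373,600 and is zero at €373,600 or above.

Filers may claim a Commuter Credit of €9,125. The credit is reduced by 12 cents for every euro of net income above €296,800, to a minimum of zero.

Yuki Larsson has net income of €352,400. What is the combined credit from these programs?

Property Tax Rebate: €352,400 is €4,500 into a €5,000 phase-out range, leaving 500/5,000 of the credit: €10,810 × 500/5,000 = €1,081.
Caregiver Credit: income exceeds €102,100 by €250,300, which is 63 full-or-partial €4,000 increments; reduction = 63 × €35 = €2,205, leaving €544.
Tuition Credit: €352,400 is below the €373,600 cutoff, so the full €725 applies.
Commuter Credit: 12% of the €55,600 excess over €296,800 is €6,672; credit = €9,125 − €6,672 = €2,453.
Total: €1,081 + €544 + €725 + €2,453 = €4,803.

€4,803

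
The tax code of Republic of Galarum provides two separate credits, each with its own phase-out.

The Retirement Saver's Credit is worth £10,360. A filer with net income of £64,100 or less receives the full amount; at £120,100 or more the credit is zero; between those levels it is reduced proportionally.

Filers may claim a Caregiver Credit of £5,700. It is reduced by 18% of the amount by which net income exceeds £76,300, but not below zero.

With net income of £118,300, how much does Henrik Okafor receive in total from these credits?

Retirement Saver's Credit: £118,300 is £54,200 into a £56,000 phase-out range, leaving 1,800/56,000 of the credit: £10,360 × 1,800/56,000 = £333.
Caregiver Credit: 18% of the £42,000 excess over £76,300 is £7,560 ≥ base, so the credit is £0.
Total: £333 + £0 = £333.

£333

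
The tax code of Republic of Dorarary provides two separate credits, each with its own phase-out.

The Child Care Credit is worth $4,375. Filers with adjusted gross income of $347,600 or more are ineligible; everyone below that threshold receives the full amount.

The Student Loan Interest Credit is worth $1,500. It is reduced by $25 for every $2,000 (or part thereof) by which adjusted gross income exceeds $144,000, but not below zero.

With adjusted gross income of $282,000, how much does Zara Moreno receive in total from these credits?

$4,375

Child Care Credit: $282,000 is below the $347,600 cutoff, so the full $4,375 applies.
Student Loan Interest Credit: income exceeds $144,000 by $138,000 → 69 increments × $25 = $1,725 ≥ base, so the credit is $0.
Total: $4,375 + $0 = $4,375.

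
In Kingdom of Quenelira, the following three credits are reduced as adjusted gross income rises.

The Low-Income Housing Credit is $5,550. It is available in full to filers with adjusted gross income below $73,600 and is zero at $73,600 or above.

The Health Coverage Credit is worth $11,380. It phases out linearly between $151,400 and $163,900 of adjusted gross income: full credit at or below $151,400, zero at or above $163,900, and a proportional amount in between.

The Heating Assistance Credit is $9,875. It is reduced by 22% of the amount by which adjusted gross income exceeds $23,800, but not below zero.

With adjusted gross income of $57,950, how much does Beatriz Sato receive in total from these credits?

Low-Income Housing Credit: $57,950 is below the $73,600 cutoff, so the full $5,550 applies.
Health Coverage Credit: $57,950 is at or below the $151,400 threshold, so the full $11,380 applies.
Heating Assistance Credit: 22% of the $34,150 excess over $23,800 is $7,513; credit = $9,875 − $7,513 = $2,362.
Total: $5,550 + $11,380 + $2,362 = $19,292.

$19,292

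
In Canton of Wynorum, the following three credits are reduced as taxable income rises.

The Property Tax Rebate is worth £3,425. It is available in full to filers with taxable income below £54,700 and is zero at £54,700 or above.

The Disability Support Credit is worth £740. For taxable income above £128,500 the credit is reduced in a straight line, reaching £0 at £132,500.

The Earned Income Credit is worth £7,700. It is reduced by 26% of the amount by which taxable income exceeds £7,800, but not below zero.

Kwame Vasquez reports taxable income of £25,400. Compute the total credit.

Property Tax Rebate: £25,400 is below the £54,700 cutoff, so the full £3,425 applies.
Disability Support Credit: £25,400 is at or below the £128,500 threshold, so the full £740 applies.
Earned Income Credit: 26% of the £17,600 excess over £7,800 is £4,576; credit = £7,700 − £4,576 = £3,124.
Total: £3,425 + £740 + £3,124 = £7,289.

£7,289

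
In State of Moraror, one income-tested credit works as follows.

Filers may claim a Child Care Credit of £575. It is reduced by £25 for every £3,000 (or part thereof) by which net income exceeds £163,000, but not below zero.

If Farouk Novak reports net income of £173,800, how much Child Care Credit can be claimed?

£475

Child Care Credit: income exceeds £163,000 by £10,800, which is 4 full-or-partial £3,000 increments; reduction = 4 × £25 = £100, leaving £475.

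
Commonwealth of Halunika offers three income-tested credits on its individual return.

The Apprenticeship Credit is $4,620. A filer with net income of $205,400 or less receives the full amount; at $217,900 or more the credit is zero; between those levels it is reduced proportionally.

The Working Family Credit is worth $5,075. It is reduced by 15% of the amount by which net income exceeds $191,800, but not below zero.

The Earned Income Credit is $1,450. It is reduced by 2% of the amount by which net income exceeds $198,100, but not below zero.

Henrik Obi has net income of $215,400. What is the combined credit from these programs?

Apprenticeship Credit: $215,400 is $10,000 into a $12,500 phase-out range, leaving 2,500/12,500 of the credit: $4,620 × 2,500/12,500 = $924.
Working Family Credit: 15% of the $23,600 excess over $191,800 is $3,540; credit = $5,075 − $3,540 = $1,535.
Earned Income Credit: 2% of the $17,300 excess over $198,100 is $346; credit = $1,450 − $346 = $1,104.
Total: $924 + $1,535 + $1,104 = $3,563.

$3,563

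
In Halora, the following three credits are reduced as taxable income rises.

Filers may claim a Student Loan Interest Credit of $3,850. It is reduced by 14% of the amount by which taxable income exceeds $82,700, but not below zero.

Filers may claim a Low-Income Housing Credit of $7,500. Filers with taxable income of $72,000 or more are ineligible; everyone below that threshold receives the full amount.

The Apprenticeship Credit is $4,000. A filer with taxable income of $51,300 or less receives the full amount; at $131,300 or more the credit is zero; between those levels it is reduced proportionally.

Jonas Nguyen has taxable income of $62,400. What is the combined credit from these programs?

Student Loan Interest Credit: $62,400 is at or below the $82,700 threshold, so the full $3,850 applies.
Low-Income Housing Credit: $62,400 is below the $72,000 cutoff, so the full $7,500 applies.
Apprenticeship Credit: $62,400 is $11,100 into a $80,000 phase-out range, leaving 68,900/80,000 of the credit: $4,000 × 68,900/80,000 = $3,445.
Total: $3,850 + $7,500 + $3,445 = $14,795.

$14,795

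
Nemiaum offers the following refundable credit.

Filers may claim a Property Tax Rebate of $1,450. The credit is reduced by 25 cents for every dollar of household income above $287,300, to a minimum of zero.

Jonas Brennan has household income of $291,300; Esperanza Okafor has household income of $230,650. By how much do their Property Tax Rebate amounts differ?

Jonas ($291,300): Property Tax Rebate: 25% of the $4,000 excess over $287,300 is $1,000; credit = $1,450 − $1,000 = $450.
Esperanza ($230,650): Property Tax Rebate: $230,650 is at or below the $287,300 threshold, so the full $1,450 applies.
Difference: |$450 − $1,450| = $1,000.

$1,000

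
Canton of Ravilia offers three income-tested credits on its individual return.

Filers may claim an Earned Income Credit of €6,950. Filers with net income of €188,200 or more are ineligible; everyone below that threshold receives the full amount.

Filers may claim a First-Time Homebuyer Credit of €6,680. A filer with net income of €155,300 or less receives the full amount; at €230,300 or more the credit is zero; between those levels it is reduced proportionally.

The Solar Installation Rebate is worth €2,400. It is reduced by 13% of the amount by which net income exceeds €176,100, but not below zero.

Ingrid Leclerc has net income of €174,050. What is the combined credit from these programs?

Earned Income Credit: €174,050 is below the €188,200 cutoff, so the full €6,950 applies.
First-Time Homebuyer Credit: €174,050 is €18,750 into a €75,000 phase-out range, leaving 56,250/75,000 of the credit: €6,680 × 56,250/75,000 = €5,010.
Solar Installation Rebate: €174,050 is at or below the €176,100 threshold, so the full €2,400 applies.
Total: €6,950 + €5,010 + €2,400 = €14,360.

€14,360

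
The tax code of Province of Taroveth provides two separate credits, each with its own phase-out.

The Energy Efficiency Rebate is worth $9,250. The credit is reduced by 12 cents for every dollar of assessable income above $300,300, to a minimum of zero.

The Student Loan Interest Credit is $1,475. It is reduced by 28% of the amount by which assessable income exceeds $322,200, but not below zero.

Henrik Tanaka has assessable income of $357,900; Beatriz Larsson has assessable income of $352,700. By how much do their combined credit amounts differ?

$624

Henrik ($357,900): Energy Efficiency Rebate: 12% of the $57,600 excess over $300,300 is $6,912; credit = $9,250 − $6,912 = $2,338. Student Loan Interest Credit: 28% of the $35,700 excess over $322,200 is $9,996 ≥ base, so the credit is $0. total $2,338 + $0 = $2,338
Beatriz ($352,700): Energy Efficiency Rebate: 12% of the $52,400 excess over $300,300 is $6,288; credit = $9,250 − $6,288 = $2,962. Student Loan Interest Credit: 28% of the $30,500 excess over $322,200 is $8,540 ≥ base, so the credit is $0. total $2,962 + $0 = $2,962
Difference: |$2,338 − $2,962| = $624.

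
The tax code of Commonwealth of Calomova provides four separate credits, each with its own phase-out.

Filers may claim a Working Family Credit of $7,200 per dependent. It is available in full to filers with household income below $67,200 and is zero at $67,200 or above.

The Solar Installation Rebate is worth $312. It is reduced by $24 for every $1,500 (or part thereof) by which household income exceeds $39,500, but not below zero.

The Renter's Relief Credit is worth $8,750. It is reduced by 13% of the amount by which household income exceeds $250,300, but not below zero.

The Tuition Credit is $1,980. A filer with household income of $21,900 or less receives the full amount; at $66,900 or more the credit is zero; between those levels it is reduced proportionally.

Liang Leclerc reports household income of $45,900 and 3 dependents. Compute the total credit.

$31,466

Working Family Credit: base = 3 × $7,200 = $21,600. $45,900 is below the $67,200 cutoff, so the full $21,600 applies.
Solar Installation Rebate: income exceeds $39,500 by $6,400, which is 5 full-or-partial $1,500 increments; reduction = 5 × $24 = $120, leaving $192.
Renter's Relief Credit: $45,900 is at or below the $250,300 threshold, so the full $8,750 applies.
Tuition Credit: $45,900 is $24,000 into a $45,000 phase-out range, leaving 21,000/45,000 of the credit: $1,980 × 21,000/45,000 = $924.
Total: $21,600 + $192 + $8,750 + $924 = $31,466.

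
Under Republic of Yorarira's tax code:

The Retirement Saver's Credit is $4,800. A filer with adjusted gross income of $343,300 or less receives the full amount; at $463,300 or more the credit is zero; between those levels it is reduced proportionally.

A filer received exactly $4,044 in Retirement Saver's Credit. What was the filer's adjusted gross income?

$4,044 is 4,044/4,800 of the full $4,800, so 756/4,800 of the $120,000 range has been used: income = $343,300 + $120,000 × 756/4,800 = $362,200.

$362,200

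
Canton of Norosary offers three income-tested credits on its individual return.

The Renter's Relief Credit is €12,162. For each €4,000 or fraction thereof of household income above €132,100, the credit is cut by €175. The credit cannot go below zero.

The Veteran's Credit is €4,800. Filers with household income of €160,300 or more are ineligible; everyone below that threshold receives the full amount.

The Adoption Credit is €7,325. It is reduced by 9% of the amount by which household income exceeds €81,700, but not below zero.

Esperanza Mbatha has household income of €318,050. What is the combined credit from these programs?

Renter's Relief Credit: income exceeds €132,100 by €185,950, which is 47 full-or-partial €4,000 increments; reduction = 47 × €175 = €8,225, leaving €3,937.
Veteran's Credit: €318,050 meets or exceeds the €160,300 cutoff, so the credit is €0.
Adoption Credit: 9% of the €236,350 excess over €81,700 is €21,271.50 ≥ base, so the credit is €0.
Total: €3,937 + €0 + €0 = €3,937.

€3,937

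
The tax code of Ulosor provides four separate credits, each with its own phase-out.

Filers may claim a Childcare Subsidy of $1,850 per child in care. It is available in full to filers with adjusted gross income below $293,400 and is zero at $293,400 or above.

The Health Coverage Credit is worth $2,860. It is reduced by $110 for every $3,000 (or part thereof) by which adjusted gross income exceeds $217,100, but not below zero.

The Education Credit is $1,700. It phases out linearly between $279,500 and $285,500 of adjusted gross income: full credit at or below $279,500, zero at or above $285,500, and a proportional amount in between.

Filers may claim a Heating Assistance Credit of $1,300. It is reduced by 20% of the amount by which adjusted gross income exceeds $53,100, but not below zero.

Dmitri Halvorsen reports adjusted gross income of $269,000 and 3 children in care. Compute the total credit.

$8,130

Childcare Subsidy: base = 3 × $1,850 = $5,550. $269,000 is below the $293,400 cutoff, so the full $5,550 applies.
Health Coverage Credit: income exceeds $217,100 by $51,900, which is 18 full-or-partial $3,000 increments; reduction = 18 × $110 = $1,980, leaving $880.
Education Credit: $269,000 is at or below the $279,500 threshold, so the full $1,700 applies.
Heating Assistance Credit: 20% of the $215,900 excess over $53,100 is $43,180 ≥ base, so the credit is $0.
Total: $5,550 + $880 + $1,700 + $0 = $8,130.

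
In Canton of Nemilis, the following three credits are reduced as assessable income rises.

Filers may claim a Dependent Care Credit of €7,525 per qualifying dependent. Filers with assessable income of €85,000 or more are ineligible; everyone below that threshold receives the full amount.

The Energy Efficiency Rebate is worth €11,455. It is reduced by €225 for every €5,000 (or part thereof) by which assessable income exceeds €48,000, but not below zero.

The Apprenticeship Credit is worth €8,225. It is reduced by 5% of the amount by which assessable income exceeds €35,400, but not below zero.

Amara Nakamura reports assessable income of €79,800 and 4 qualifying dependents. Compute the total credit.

€45,985

Dependent Care Credit: base = 4 × €7,525 = €30,100. €79,800 is below the €85,000 cutoff, so the full €30,100 applies.
Energy Efficiency Rebate: income exceeds €48,000 by €31,800, which is 7 full-or-partial €5,000 increments; reduction = 7 × €225 = €1,575, leaving €9,880.
Apprenticeship Credit: 5% of the €44,400 excess over €35,400 is €2,220; credit = €8,225 − €2,220 = €6,005.
Total: €30,100 + €9,880 + €6,005 = €45,985.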